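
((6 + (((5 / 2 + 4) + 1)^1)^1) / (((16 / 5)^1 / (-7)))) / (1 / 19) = -561.09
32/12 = 8/3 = 2.67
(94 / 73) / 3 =94 / 219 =0.43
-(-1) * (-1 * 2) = -2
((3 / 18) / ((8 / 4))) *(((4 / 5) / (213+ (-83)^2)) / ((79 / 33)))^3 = 0.00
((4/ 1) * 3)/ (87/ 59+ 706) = 0.02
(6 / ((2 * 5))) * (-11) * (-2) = 66 / 5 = 13.20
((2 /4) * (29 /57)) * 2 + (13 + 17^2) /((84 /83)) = 79511 /266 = 298.91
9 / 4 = 2.25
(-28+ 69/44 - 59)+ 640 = 554.57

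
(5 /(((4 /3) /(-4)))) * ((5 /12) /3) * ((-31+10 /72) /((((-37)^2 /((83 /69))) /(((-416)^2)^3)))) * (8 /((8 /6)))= 1493489441952917094400 /850149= 1756738456379901.75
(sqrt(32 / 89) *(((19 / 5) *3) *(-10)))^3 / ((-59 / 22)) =4172027904 *sqrt(178) / 467339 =119103.68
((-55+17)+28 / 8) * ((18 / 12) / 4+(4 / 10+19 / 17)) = -88803 / 1360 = -65.30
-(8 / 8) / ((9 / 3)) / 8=-1 / 24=-0.04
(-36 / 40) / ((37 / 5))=-0.12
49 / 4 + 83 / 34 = 999 / 68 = 14.69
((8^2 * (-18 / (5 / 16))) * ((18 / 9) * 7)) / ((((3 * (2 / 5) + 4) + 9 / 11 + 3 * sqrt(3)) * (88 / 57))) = -304286976 / 13943 + 151683840 * sqrt(3) / 13943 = -2980.91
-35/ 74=-0.47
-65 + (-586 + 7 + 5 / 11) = -643.55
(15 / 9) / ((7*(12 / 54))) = 15 / 14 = 1.07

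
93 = 93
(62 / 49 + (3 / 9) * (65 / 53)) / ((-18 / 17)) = -221731 / 140238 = -1.58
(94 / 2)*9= 423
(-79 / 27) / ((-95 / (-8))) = -632 / 2565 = -0.25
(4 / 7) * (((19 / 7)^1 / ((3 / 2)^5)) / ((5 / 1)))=2432 / 59535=0.04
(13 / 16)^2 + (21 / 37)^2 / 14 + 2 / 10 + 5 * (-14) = -121114811 / 1752320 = -69.12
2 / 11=0.18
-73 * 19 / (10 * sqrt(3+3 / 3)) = -1387 / 20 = -69.35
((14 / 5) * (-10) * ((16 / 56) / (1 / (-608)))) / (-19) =-256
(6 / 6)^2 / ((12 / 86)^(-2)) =36 / 1849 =0.02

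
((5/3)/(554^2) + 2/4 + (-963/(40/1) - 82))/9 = -972079651/82867320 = -11.73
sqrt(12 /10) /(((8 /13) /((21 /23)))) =273 * sqrt(30) /920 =1.63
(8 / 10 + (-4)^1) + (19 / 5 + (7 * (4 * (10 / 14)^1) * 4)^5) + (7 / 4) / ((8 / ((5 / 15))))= 1572864000323 / 480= 3276800000.67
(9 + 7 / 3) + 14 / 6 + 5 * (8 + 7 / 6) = 119 / 2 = 59.50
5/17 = 0.29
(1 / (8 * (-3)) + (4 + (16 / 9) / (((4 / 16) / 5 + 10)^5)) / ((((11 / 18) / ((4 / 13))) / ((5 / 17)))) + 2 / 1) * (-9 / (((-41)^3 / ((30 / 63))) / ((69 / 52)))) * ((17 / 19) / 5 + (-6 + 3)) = -374317258106204597 / 630455573699661681972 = -0.00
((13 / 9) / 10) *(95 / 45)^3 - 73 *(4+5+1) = -47806133 / 65610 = -728.64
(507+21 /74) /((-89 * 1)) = -5.70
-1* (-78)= 78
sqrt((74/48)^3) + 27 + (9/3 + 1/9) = 37 * sqrt(222)/288 + 271/9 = 32.03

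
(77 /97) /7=11 /97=0.11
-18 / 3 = -6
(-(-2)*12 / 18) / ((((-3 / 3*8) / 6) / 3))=-3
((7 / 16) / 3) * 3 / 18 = 7 / 288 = 0.02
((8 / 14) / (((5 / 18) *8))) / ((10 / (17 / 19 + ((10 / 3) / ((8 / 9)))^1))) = 0.12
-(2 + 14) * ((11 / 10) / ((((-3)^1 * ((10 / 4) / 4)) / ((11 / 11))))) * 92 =64768 / 75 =863.57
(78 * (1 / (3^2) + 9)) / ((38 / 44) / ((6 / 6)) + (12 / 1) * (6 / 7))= 328328 / 5151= 63.74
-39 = -39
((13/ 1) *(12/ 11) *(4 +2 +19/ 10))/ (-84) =-1027/ 770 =-1.33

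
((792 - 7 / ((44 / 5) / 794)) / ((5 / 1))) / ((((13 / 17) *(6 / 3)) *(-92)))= -59993 / 263120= -0.23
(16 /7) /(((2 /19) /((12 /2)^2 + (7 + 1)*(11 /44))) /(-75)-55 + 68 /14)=-108300 /2375833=-0.05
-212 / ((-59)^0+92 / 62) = -85.35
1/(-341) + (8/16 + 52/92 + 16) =267639/15686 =17.06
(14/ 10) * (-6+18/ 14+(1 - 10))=-96/ 5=-19.20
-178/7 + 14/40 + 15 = -1411/140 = -10.08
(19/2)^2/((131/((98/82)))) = 17689/21484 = 0.82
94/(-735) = -94/735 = -0.13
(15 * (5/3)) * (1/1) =25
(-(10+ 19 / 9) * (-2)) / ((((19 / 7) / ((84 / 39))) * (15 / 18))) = 85456 / 3705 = 23.07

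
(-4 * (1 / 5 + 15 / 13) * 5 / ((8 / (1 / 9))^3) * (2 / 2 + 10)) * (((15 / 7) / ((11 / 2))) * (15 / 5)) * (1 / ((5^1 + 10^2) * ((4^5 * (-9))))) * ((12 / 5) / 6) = 11 / 28531077120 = 0.00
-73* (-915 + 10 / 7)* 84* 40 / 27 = 8299288.89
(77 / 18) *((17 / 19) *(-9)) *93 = -121737 / 38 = -3203.61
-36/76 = -0.47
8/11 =0.73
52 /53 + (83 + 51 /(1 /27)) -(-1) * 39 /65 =1461.58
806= 806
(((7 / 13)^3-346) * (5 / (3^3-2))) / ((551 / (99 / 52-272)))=2134331571 / 62948444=33.91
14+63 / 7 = 23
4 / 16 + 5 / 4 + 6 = 7.50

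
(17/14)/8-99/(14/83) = -586.78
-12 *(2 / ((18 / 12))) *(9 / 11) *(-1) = 144 / 11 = 13.09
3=3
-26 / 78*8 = -2.67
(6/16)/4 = 3/32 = 0.09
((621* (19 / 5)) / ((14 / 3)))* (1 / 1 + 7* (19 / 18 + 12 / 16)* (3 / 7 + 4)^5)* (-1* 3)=-21957717780549 / 672280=-32661566.28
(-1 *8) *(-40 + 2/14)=2232/7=318.86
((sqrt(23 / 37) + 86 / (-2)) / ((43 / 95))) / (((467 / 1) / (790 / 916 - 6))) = 223535 / 213886 - 223535*sqrt(851) / 340292626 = 1.03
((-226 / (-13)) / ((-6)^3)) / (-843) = 113 / 1183572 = 0.00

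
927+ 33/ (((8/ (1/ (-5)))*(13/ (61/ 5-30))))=2413137/ 2600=928.13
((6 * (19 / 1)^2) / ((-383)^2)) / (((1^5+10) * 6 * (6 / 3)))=361 / 3227158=0.00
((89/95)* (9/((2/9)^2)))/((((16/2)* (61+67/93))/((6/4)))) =0.52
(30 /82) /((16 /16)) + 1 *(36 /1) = 36.37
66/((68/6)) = 99/17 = 5.82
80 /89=0.90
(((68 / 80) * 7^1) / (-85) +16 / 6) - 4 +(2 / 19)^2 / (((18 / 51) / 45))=1019 / 108300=0.01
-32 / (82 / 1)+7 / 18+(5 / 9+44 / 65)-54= -52.77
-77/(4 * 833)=-11/476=-0.02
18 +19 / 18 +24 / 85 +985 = 1536637 / 1530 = 1004.34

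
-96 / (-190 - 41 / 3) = 288 / 611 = 0.47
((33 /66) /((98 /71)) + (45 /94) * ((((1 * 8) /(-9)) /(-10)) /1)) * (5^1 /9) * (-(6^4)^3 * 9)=-10146526663680 /2303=-4405786653.79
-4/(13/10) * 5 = -200/13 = -15.38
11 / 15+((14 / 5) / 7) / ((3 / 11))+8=51 / 5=10.20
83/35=2.37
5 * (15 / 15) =5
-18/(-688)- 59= -20287/344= -58.97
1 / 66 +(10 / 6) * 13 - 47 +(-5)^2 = -7 / 22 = -0.32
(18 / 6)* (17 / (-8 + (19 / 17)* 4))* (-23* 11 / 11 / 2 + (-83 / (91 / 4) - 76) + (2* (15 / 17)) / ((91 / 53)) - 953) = 10973211 / 728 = 15073.09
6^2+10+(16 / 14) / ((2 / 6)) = 346 / 7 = 49.43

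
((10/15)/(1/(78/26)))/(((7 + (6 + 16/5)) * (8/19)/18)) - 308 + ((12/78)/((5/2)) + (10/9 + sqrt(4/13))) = -352813/1170 + 2 * sqrt(13)/13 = -300.99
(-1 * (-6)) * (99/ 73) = 594/ 73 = 8.14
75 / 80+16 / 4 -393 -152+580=39.94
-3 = -3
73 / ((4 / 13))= 949 / 4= 237.25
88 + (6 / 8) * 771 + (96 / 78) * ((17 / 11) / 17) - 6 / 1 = 377727 / 572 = 660.36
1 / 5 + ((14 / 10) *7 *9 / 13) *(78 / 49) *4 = 217 / 5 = 43.40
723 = 723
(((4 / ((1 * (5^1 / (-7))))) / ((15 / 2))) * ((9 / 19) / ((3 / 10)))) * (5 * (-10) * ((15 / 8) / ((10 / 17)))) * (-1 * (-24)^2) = -2056320 / 19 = -108227.37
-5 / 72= -0.07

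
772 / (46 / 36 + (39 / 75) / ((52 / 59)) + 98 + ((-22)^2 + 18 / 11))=7642800 / 5796491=1.32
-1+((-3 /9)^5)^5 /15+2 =12709329141644 /12709329141645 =1.00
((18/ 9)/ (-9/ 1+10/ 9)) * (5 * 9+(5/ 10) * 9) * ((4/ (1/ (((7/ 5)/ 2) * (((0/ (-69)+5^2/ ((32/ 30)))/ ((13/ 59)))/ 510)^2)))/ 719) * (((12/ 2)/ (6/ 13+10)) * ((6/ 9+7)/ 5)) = -12483823275/ 6677398693888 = -0.00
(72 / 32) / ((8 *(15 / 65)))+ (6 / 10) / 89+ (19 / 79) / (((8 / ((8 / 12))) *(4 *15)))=12411043 / 10124640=1.23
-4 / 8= -1 / 2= -0.50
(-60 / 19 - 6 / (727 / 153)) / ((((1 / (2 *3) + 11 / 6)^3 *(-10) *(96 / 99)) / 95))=1007523 / 186112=5.41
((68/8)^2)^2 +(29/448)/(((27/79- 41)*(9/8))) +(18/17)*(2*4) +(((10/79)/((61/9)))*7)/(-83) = 57553219845103567/11007533430432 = 5228.53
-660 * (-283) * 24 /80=56034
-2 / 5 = -0.40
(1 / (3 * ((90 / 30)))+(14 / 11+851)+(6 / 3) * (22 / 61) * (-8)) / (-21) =-5112698 / 126819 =-40.31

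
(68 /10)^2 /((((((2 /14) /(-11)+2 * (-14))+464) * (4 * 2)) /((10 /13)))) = 22253 /2182115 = 0.01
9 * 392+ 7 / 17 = 59983 / 17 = 3528.41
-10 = -10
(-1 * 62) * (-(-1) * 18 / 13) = -1116 / 13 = -85.85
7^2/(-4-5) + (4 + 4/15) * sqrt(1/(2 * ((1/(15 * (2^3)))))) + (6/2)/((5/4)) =30.01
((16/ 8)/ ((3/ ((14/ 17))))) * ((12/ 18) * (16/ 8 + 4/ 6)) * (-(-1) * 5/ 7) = 320/ 459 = 0.70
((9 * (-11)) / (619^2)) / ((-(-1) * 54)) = -11 / 2298966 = -0.00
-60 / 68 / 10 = -3 / 34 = -0.09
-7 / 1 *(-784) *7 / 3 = 38416 / 3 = 12805.33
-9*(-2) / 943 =18 / 943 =0.02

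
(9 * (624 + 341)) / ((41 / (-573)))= -4976505 / 41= -121378.17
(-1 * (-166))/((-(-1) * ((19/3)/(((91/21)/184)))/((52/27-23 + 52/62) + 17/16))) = -277047277/23409216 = -11.83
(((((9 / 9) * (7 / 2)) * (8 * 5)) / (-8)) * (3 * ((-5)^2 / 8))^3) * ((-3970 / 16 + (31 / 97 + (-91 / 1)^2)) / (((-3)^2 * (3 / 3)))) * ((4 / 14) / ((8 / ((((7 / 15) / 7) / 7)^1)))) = -13914640625 / 3178496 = -4377.74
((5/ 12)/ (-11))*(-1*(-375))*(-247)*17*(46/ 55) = 12072125/ 242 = 49884.81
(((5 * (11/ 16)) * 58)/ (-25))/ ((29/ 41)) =-451/ 40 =-11.28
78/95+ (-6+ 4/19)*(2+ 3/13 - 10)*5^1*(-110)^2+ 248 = 3361082294/1235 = 2721524.12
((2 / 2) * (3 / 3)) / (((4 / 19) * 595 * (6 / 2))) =19 / 7140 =0.00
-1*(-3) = 3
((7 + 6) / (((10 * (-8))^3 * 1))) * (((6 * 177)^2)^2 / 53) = -1033526071773 / 1696000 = -609390.37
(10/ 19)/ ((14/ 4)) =20/ 133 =0.15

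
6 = 6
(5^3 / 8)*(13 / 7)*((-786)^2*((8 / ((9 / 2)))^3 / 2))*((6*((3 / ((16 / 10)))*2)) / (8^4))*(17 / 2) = 2370363125 / 1008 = 2351550.72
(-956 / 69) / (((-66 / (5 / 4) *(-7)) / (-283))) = 338185 / 31878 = 10.61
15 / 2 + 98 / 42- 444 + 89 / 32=-431.39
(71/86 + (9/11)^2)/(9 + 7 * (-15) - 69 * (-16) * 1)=0.00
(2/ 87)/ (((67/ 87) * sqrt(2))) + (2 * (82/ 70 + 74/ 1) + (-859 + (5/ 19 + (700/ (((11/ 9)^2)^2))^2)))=sqrt(2)/ 67 + 13925793427470758/ 142548655865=97691.53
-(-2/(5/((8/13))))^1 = 16/65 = 0.25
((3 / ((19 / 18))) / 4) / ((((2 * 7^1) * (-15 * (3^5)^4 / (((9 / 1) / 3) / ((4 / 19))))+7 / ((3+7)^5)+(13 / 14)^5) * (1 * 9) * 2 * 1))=-210087500 / 273477798658491373799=-0.00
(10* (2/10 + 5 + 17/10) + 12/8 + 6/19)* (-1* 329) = -885339/38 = -23298.39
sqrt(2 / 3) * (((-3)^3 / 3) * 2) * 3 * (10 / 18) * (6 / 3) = -20 * sqrt(6) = -48.99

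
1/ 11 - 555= -554.91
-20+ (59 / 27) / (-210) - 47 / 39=-1563797 / 73710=-21.22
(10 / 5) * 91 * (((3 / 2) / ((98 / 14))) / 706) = 39 / 706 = 0.06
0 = 0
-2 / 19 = -0.11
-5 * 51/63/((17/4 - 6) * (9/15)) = 1700/441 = 3.85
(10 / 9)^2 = 100 / 81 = 1.23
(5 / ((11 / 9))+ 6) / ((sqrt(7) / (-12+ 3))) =-999 * sqrt(7) / 77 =-34.33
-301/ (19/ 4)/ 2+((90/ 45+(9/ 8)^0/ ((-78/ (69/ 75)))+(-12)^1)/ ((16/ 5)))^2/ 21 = -69286762307/ 2219443200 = -31.22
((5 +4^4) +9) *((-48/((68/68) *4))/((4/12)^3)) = -87480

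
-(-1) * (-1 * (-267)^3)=19034163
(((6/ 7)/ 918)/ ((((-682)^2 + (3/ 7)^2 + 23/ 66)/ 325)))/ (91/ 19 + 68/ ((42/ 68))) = 6656650/ 1172177330072831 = 0.00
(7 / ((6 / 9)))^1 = 21 / 2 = 10.50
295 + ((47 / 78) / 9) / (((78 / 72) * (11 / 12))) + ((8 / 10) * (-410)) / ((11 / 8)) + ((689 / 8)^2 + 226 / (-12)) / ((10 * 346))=72443777993 / 1234970880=58.66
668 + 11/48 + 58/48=10711/16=669.44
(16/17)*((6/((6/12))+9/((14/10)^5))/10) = 1838472/1428595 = 1.29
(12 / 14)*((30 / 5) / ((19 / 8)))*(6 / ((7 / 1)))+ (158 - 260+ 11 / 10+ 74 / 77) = -10044669 / 102410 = -98.08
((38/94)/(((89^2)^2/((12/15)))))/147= 76/2167430715345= 0.00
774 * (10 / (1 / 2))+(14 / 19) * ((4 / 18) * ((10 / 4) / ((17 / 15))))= 15000470 / 969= 15480.36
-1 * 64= -64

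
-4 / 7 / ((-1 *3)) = 4 / 21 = 0.19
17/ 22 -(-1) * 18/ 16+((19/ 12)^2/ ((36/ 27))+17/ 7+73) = 1170989/ 14784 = 79.21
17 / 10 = 1.70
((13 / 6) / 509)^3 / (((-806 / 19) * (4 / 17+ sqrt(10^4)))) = -0.00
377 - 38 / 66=12422 / 33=376.42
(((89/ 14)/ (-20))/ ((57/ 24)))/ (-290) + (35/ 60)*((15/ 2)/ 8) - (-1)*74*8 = 592.55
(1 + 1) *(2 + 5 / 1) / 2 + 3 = 10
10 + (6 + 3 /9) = 16.33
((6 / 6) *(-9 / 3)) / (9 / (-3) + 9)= -1 / 2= -0.50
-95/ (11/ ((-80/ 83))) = 7600/ 913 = 8.32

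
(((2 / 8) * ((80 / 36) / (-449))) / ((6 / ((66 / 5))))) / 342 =-11 / 1382022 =-0.00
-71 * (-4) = 284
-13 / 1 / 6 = -13 / 6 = -2.17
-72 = -72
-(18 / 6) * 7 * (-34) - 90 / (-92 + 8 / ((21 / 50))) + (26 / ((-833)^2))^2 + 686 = 516796237527741561 / 368815169349886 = 1401.23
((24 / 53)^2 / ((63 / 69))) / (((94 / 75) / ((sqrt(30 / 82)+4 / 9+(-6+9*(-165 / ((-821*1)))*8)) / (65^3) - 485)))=-144868931195936 / 1666943389657+6624*sqrt(615) / 416228251985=-86.91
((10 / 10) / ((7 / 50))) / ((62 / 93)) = 75 / 7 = 10.71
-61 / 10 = -6.10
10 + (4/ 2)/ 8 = 41/ 4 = 10.25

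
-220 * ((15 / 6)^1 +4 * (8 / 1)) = -7590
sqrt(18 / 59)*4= 12*sqrt(118) / 59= 2.21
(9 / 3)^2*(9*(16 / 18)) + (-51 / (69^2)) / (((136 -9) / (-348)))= 4839148 / 67183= 72.03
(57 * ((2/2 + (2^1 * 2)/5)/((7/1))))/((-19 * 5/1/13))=-2.01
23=23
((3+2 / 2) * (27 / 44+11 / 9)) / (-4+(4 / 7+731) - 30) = 5089 / 483417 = 0.01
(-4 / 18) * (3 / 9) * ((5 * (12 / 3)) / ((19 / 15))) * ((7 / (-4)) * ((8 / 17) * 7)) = 19600 / 2907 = 6.74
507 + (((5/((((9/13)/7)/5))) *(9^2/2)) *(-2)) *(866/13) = -1363443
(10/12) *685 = 3425/6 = 570.83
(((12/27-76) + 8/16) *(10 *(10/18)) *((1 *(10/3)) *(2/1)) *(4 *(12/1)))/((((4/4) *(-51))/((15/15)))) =10808000/4131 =2616.32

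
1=1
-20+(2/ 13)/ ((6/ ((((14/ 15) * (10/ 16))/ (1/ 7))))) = -9311/ 468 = -19.90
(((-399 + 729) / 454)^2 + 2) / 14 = 130283 / 721406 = 0.18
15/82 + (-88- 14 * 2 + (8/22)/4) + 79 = -33127/902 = -36.73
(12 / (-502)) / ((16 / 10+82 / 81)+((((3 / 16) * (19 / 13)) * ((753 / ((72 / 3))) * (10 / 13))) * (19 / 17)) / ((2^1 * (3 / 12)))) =-0.00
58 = 58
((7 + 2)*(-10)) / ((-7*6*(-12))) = -5 / 28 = -0.18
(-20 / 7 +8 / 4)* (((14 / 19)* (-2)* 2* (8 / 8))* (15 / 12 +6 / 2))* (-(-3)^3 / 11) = 5508 / 209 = 26.35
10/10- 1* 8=-7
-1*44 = -44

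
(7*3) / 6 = 7 / 2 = 3.50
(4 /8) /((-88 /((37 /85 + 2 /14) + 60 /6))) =-0.06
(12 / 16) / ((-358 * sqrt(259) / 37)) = -3 * sqrt(259) / 10024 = -0.00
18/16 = 9/8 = 1.12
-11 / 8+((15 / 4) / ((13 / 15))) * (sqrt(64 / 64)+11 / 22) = 133 / 26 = 5.12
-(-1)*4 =4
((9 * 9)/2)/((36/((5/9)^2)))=25/72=0.35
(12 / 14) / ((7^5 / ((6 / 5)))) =36 / 588245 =0.00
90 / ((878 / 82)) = 3690 / 439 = 8.41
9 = 9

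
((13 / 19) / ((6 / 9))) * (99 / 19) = 3861 / 722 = 5.35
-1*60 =-60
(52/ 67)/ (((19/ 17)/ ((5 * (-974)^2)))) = 4193147920/ 1273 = 3293910.38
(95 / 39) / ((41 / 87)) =2755 / 533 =5.17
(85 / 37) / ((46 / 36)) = 1530 / 851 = 1.80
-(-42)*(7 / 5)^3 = 115.25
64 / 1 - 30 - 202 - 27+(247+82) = 134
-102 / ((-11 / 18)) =1836 / 11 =166.91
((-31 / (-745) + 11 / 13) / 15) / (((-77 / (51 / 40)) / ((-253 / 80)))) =1680909 / 542360000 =0.00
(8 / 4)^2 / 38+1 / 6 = 31 / 114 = 0.27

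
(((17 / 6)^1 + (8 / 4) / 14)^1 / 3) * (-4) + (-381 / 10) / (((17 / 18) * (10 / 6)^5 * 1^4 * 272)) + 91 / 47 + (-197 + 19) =-38517135994367 / 213932250000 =-180.04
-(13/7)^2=-169/49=-3.45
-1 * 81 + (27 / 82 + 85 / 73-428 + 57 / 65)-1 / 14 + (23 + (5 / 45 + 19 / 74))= -438367933273 / 906968790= -483.33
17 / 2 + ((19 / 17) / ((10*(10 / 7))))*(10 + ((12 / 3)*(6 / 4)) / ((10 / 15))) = 16977 / 1700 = 9.99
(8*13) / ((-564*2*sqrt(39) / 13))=-13*sqrt(39) / 423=-0.19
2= 2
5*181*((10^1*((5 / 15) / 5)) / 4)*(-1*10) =-4525 / 3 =-1508.33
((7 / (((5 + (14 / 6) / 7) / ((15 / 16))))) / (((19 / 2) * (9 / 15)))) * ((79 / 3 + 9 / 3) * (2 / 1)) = 1925 / 152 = 12.66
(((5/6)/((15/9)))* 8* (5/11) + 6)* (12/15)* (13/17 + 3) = 23.55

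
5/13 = 0.38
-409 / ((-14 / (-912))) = -186504 / 7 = -26643.43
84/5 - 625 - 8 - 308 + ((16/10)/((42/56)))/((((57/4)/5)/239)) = -745.30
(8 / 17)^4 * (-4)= -16384 / 83521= -0.20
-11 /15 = -0.73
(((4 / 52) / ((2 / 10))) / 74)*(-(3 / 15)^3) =-1 / 24050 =-0.00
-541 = -541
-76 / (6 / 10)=-380 / 3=-126.67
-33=-33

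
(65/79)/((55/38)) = 494/869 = 0.57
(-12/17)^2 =144/289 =0.50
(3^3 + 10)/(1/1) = 37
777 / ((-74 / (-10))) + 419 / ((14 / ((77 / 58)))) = 16789 / 116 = 144.73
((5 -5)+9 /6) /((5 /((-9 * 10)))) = -27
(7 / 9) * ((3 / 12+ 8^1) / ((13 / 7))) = 539 / 156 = 3.46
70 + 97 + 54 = 221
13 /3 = 4.33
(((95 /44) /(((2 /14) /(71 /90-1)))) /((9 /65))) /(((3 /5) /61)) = -50097775 /21384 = -2342.77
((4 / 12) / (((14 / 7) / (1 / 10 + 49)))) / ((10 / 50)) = 491 / 12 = 40.92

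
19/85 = 0.22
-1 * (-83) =83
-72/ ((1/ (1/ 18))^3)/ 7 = -1/ 567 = -0.00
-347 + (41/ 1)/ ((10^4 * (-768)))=-2664960041/ 7680000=-347.00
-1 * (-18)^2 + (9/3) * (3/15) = -1617/5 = -323.40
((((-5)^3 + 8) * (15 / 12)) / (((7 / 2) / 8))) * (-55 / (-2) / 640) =-14.36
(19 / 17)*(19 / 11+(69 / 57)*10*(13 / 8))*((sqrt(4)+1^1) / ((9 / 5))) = 29815 / 748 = 39.86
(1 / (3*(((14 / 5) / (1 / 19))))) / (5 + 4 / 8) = 5 / 4389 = 0.00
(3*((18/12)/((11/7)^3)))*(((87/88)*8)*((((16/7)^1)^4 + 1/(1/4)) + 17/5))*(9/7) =2935195299/7174090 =409.14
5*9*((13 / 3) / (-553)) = -0.35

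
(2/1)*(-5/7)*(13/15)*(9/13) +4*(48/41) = 1098/287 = 3.83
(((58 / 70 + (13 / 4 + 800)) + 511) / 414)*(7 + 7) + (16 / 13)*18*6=9547363 / 53820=177.39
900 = 900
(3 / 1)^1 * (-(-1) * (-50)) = -150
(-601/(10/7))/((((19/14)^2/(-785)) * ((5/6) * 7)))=30737.90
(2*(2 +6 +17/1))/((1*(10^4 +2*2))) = 25/5002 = 0.00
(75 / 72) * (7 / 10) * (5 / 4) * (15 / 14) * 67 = 8375 / 128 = 65.43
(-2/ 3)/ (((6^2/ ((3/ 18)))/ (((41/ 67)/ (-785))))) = 41/ 17040780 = 0.00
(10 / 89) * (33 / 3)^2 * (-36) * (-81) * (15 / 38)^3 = 1488526875 / 610451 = 2438.41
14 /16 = 7 /8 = 0.88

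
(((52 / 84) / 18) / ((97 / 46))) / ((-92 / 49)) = -91 / 10476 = -0.01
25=25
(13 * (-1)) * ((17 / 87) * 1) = -221 / 87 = -2.54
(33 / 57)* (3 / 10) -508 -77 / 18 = -437849 / 855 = -512.10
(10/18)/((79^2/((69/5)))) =23/18723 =0.00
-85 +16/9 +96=12.78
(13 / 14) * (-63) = -117 / 2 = -58.50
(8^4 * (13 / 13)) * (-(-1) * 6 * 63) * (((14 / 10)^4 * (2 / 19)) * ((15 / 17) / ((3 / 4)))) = 29739515904 / 40375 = 736582.44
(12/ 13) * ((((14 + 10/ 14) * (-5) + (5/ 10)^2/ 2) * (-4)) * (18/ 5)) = 444204/ 455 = 976.27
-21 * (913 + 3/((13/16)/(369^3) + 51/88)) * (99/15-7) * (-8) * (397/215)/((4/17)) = -533524234550104644/1101837990115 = -484212.96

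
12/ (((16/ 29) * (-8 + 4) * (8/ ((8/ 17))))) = -87/ 272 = -0.32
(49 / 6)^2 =2401 / 36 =66.69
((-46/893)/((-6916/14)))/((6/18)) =69/220571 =0.00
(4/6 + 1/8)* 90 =285/4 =71.25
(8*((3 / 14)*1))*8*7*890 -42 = 85398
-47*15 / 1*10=-7050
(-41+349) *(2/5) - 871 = -3739/5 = -747.80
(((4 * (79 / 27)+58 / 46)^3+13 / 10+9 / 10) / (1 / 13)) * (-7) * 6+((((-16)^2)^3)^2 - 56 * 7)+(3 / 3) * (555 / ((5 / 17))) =112347481221182303983153 / 399138435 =281474975521168.00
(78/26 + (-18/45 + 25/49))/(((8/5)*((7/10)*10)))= 381/1372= 0.28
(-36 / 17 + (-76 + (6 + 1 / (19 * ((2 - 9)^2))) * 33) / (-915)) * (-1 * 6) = 13039438 / 965447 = 13.51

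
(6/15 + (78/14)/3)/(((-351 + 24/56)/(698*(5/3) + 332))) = -177197/18405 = -9.63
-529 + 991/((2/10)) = 4426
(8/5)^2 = 64/25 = 2.56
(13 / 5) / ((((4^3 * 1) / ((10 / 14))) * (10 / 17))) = 221 / 4480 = 0.05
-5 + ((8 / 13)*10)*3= 175 / 13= 13.46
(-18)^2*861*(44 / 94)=6137208 / 47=130578.89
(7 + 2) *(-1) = -9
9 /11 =0.82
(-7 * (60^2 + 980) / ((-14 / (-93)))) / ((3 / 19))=-1348810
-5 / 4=-1.25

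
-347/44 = -7.89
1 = 1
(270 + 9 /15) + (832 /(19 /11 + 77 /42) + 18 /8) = 476127 /940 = 506.52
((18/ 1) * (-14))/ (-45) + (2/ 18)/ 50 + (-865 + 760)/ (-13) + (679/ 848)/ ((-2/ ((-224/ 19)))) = 108388211/ 5890950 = 18.40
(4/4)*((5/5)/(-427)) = -0.00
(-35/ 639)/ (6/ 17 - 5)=595/ 50481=0.01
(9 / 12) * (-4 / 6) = -0.50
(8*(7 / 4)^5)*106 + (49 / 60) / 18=120254477 / 8640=13918.34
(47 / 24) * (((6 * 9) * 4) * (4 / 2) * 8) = 6768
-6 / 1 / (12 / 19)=-19 / 2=-9.50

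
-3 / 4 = -0.75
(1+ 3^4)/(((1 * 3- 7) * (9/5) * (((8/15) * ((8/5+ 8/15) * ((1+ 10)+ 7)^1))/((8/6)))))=-5125/6912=-0.74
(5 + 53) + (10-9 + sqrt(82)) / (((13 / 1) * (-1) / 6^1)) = 748 / 13-6 * sqrt(82) / 13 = 53.36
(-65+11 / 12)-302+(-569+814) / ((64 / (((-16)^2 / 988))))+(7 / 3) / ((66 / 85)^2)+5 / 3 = -580284487 / 1613898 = -359.55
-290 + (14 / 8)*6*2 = -269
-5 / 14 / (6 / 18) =-15 / 14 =-1.07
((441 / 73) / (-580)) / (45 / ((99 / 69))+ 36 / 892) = -360591 / 1087206520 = -0.00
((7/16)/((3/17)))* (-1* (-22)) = 1309/24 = 54.54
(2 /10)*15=3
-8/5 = -1.60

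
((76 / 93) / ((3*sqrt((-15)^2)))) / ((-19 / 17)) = -68 / 4185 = -0.02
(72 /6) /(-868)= -3 /217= -0.01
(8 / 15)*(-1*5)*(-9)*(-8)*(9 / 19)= -1728 / 19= -90.95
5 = 5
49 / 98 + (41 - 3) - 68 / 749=57537 / 1498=38.41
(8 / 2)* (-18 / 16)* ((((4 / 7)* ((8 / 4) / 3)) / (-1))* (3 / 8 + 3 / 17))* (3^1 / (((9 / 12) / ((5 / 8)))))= 1125 / 476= 2.36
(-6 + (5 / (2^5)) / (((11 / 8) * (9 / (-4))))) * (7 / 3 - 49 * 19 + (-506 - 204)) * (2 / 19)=5889368 / 5643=1043.66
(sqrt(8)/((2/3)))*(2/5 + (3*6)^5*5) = 141717606*sqrt(2)/5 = 40083792.09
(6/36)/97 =1/582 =0.00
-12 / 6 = -2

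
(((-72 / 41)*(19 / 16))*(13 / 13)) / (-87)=57 / 2378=0.02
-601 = -601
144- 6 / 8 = 573 / 4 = 143.25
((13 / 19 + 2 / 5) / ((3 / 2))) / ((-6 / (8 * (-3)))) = 824 / 285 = 2.89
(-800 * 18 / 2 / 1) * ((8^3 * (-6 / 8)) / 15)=184320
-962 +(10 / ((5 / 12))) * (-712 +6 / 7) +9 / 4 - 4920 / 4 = -539201 / 28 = -19257.18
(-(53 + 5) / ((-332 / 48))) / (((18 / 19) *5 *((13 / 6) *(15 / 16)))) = 70528 / 80925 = 0.87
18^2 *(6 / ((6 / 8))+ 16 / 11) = 33696 / 11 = 3063.27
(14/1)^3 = 2744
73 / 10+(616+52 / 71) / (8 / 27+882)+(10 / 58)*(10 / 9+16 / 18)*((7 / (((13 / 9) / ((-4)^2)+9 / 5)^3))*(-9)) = 2956968561426206057 / 618271100332958690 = 4.78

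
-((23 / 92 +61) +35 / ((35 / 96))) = -629 / 4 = -157.25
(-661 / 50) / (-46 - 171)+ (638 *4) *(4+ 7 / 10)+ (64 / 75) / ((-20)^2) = 9760494311 / 813750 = 11994.46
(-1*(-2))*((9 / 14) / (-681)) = -0.00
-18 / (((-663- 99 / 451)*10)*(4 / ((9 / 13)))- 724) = 0.00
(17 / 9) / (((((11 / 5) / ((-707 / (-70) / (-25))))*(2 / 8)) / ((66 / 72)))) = -1717 / 1350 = -1.27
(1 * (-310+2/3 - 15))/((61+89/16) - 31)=-15568/1707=-9.12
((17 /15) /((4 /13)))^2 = 48841 /3600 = 13.57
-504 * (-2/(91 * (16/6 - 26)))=-216/455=-0.47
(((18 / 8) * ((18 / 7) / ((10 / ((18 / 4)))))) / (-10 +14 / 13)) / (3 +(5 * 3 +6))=-3159 / 259840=-0.01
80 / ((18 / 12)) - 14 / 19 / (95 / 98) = 284684 / 5415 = 52.57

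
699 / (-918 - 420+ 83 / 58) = -40542 / 77521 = -0.52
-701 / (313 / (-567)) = 397467 / 313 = 1269.86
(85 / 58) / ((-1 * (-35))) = 17 / 406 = 0.04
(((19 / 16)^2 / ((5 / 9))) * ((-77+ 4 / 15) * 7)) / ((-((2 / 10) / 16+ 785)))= 8725731 / 5024080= 1.74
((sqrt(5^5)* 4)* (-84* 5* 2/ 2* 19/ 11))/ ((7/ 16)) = -370780.73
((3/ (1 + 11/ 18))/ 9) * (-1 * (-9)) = 54/ 29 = 1.86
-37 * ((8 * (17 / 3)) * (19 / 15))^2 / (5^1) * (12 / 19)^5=-2102329344 / 857375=-2452.05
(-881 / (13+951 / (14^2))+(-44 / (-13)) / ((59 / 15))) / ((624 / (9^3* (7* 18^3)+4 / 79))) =-19122212589990136 / 8268581373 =-2312635.23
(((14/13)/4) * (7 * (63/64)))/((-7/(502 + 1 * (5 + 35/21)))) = -112161/832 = -134.81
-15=-15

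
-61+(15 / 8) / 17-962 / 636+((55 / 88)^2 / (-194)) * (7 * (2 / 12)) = -4188654923 / 67120896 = -62.40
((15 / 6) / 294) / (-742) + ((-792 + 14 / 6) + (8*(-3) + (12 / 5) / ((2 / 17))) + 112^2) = 25633989727 / 2181480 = 11750.73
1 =1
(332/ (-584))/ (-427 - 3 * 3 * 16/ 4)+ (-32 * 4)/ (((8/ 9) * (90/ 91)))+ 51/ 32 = -778756119/ 5407840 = -144.01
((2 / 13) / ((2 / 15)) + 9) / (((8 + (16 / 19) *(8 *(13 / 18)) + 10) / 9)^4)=185126427005553 / 759609505232500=0.24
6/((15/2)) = 4/5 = 0.80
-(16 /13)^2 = -256 /169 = -1.51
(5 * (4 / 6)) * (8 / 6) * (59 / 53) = 2360 / 477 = 4.95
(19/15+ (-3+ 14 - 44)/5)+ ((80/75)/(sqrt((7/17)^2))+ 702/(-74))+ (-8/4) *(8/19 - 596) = 29007537/24605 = 1178.93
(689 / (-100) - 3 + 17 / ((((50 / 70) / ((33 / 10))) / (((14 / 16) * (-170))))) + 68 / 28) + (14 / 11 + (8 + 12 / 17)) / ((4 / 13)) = -3052026687 / 261800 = -11657.86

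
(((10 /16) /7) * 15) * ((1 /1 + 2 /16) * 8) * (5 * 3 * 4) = 10125 /14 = 723.21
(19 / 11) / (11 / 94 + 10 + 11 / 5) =8930 / 63679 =0.14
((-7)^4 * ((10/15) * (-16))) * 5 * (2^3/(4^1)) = -768320/3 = -256106.67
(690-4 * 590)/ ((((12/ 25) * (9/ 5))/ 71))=-7410625/ 54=-137233.80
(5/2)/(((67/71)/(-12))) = -2130/67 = -31.79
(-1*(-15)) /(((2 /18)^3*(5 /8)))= 17496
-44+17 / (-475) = -20917 / 475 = -44.04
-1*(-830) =830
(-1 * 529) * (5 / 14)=-188.93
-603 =-603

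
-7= -7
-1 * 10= -10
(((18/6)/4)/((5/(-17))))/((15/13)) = -221/100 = -2.21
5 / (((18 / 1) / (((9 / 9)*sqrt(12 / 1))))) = 5*sqrt(3) / 9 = 0.96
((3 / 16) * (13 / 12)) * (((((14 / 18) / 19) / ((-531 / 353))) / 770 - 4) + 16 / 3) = 0.27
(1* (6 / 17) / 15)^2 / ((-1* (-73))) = 4 / 527425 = 0.00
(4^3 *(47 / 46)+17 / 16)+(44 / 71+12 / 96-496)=-428.80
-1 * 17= -17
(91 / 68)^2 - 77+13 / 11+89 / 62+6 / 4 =-112096451 / 1576784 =-71.09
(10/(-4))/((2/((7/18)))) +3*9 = 1909/72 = 26.51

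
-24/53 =-0.45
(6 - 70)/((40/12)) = -96/5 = -19.20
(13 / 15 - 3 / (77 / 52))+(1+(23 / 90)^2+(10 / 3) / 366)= -0.08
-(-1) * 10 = 10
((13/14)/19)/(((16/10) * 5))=13/2128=0.01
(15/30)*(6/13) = 3/13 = 0.23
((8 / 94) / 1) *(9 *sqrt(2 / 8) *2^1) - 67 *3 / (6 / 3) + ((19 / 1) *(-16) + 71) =-31277 / 94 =-332.73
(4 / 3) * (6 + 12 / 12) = 28 / 3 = 9.33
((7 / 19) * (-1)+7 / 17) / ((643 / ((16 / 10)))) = 112 / 1038445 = 0.00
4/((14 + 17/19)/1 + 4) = 76/359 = 0.21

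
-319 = -319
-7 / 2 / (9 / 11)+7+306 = 5557 / 18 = 308.72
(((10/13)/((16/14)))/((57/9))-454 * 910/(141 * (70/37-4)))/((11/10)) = 2904596275/2298582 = 1263.65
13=13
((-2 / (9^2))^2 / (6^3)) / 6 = 1 / 2125764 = 0.00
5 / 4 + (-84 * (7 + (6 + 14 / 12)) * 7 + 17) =-33247 / 4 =-8311.75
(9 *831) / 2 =7479 / 2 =3739.50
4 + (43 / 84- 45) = -40.49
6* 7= 42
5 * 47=235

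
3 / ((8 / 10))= 15 / 4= 3.75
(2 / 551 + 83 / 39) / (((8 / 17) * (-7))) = -778787 / 1203384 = -0.65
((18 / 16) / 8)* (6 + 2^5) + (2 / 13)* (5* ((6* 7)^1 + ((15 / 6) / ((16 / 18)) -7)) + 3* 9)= 16051 / 416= 38.58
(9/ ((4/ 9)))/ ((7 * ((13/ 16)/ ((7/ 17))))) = 324/ 221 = 1.47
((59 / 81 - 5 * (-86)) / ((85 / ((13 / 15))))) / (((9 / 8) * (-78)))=-139556 / 2788425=-0.05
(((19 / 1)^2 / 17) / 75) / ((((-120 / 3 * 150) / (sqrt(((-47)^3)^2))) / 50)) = -37480103 / 153000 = -244.97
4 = 4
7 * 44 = 308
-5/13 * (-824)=4120/13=316.92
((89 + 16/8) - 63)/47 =28/47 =0.60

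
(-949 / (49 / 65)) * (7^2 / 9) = -61685 / 9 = -6853.89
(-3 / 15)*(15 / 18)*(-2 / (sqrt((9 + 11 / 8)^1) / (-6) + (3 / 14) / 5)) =-4900*sqrt(166) / 101027 - 5040 / 101027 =-0.67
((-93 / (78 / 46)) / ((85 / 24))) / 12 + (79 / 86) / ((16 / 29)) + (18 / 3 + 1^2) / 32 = 28187 / 47515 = 0.59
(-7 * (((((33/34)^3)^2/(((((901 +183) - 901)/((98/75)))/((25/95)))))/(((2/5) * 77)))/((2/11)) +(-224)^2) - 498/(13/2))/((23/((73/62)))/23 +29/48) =-3581485554995501997687/14817808564499512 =-241701.43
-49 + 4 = -45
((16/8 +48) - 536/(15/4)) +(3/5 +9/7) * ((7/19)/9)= -92.86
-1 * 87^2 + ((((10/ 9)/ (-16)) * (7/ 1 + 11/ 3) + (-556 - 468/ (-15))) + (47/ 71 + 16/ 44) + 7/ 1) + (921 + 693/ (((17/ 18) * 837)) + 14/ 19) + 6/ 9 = -7562375107514/ 1055720655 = -7163.23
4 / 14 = 2 / 7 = 0.29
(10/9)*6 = 20/3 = 6.67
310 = 310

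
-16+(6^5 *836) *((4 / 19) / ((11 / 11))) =1368560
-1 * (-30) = 30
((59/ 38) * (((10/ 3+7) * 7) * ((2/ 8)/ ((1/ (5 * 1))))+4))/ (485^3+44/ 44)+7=364156597039/ 52022361456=7.00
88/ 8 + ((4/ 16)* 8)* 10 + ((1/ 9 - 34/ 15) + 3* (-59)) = -6667/ 45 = -148.16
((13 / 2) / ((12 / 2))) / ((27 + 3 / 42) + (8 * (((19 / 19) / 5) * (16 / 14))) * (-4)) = 455 / 8298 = 0.05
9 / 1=9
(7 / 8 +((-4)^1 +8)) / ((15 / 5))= 13 / 8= 1.62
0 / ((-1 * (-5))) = 0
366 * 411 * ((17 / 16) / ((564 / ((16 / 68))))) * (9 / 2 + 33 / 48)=345.89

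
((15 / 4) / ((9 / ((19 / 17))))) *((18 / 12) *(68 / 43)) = 95 / 86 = 1.10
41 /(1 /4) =164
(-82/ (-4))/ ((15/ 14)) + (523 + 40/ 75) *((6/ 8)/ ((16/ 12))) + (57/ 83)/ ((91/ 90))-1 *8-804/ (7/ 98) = -19848740123/ 1812720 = -10949.70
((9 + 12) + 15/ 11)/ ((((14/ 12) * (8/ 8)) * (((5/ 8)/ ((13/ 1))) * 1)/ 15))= 460512/ 77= 5980.68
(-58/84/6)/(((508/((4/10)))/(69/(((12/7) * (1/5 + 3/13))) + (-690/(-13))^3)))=-30504685387/2250009216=-13.56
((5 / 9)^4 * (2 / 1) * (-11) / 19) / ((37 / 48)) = -220000 / 1537461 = -0.14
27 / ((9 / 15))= 45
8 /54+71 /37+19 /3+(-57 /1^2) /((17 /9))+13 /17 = -356836 /16983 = -21.01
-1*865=-865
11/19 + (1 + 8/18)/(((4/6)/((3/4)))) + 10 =1855/152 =12.20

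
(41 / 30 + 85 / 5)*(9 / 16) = 1653 / 160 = 10.33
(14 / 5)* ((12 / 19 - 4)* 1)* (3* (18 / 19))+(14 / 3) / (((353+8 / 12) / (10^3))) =-26065424 / 1915105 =-13.61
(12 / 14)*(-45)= -270 / 7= -38.57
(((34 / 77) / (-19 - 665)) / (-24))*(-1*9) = -17 / 70224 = -0.00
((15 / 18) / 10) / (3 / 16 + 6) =4 / 297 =0.01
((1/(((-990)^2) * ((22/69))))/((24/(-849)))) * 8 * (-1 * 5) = 6509/1437480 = 0.00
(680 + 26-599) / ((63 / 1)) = 107 / 63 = 1.70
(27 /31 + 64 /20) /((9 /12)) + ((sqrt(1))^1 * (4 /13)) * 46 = 19.58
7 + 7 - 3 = 11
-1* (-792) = 792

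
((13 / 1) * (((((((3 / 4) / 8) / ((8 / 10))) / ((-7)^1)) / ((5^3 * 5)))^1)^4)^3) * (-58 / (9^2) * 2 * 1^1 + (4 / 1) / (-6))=-0.00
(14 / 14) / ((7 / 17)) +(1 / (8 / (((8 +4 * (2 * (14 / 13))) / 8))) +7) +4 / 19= 136919 / 13832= 9.90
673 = 673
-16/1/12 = -4/3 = -1.33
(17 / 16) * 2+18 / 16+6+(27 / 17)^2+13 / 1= 28637 / 1156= 24.77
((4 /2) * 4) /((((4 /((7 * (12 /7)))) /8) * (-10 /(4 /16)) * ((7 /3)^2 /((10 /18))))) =-24 /49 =-0.49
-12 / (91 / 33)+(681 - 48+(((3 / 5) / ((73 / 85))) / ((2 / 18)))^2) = 324028074 / 484939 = 668.18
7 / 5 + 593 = 2972 / 5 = 594.40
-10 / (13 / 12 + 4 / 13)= -1560 / 217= -7.19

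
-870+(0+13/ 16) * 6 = -6921/ 8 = -865.12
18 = 18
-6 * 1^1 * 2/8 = -3/2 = -1.50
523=523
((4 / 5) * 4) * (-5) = -16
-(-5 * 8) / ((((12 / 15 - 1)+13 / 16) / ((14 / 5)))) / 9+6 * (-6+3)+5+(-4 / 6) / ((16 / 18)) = 1655 / 252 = 6.57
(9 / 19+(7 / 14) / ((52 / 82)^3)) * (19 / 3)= 1625867 / 105456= 15.42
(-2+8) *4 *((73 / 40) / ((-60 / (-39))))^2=33.77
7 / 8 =0.88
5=5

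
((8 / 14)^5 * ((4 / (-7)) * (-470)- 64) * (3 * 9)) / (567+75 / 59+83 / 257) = 600332525568 / 1014321794857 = 0.59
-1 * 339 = -339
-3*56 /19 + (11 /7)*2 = -758 /133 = -5.70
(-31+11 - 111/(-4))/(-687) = -31/2748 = -0.01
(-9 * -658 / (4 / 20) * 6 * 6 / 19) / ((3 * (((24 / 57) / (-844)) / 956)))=-35836864560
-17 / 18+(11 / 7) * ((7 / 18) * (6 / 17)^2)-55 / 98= -182194 / 127449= -1.43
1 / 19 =0.05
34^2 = 1156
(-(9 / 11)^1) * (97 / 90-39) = 3413 / 110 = 31.03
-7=-7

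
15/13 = 1.15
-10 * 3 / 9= -10 / 3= -3.33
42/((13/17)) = 714/13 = 54.92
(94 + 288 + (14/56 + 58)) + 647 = 4349/4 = 1087.25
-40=-40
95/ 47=2.02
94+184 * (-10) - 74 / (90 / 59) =-80753 / 45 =-1794.51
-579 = -579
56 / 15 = 3.73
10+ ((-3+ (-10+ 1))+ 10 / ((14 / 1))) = -9 / 7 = -1.29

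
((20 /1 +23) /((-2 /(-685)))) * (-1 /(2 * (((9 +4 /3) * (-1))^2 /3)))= -795285 /3844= -206.89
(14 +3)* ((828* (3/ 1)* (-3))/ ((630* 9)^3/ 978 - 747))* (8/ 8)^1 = -2294388/ 3375620971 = -0.00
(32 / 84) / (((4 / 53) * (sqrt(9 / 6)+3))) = 212 / 105 - 106 * sqrt(6) / 315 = 1.19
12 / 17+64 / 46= 2.10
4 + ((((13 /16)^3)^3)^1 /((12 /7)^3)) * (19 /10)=4.06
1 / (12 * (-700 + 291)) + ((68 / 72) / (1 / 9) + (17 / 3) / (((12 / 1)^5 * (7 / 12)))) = 1513833449 / 178101504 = 8.50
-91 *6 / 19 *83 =-45318 / 19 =-2385.16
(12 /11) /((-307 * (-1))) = 12 /3377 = 0.00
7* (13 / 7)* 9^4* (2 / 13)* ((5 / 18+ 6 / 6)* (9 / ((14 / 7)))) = 150903 / 2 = 75451.50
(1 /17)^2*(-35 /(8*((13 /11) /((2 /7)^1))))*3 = -165 /15028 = -0.01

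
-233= -233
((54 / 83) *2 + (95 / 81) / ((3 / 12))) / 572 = 10072 / 961389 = 0.01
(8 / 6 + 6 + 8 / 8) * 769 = 19225 / 3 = 6408.33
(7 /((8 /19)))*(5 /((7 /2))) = 95 /4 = 23.75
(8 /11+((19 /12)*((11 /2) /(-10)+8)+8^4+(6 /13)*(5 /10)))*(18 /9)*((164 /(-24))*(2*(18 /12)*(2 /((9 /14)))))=-40470568271 /77220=-524094.38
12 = 12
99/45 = 2.20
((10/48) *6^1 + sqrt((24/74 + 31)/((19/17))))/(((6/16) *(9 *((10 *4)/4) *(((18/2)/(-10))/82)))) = -656 *sqrt(38369)/8991 -820/243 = -17.67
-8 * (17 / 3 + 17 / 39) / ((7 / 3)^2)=-816 / 91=-8.97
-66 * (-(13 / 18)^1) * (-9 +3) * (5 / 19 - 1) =4004 / 19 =210.74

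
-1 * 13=-13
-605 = -605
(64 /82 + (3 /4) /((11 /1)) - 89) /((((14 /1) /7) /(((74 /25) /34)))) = -235357 /61336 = -3.84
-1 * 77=-77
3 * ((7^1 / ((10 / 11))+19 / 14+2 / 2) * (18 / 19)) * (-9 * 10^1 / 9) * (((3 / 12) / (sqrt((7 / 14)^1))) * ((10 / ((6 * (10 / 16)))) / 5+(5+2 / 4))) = -286704 * sqrt(2) / 665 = -609.72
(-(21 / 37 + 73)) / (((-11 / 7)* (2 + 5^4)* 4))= 9527 / 510378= 0.02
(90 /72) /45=1 /36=0.03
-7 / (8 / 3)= -21 / 8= -2.62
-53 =-53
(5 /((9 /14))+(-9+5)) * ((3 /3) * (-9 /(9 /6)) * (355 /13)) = -618.97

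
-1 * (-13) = 13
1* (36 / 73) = 36 / 73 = 0.49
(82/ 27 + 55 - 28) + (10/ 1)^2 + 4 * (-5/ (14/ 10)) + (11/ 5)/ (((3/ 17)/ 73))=969398/ 945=1025.82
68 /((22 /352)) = 1088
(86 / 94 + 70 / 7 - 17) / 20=-143 / 470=-0.30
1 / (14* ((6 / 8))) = 2 / 21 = 0.10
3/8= 0.38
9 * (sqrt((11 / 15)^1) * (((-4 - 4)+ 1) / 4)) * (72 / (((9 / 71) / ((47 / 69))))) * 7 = -327026 * sqrt(165) / 115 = -36528.04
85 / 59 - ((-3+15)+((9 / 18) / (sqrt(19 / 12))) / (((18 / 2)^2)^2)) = -623 / 59 - sqrt(57) / 124659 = -10.56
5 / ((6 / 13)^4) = 110.19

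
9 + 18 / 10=54 / 5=10.80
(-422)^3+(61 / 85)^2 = -542969208079 / 7225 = -75151447.48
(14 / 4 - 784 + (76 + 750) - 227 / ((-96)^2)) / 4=419101 / 36864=11.37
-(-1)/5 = 1/5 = 0.20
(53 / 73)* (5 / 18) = 265 / 1314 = 0.20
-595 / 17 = -35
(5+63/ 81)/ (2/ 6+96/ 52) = 676/ 255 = 2.65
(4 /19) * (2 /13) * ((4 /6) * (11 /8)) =22 /741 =0.03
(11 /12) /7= 11 /84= 0.13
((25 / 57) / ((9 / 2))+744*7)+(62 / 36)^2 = 32079307 / 6156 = 5211.06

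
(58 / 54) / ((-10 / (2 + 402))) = -5858 / 135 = -43.39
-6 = -6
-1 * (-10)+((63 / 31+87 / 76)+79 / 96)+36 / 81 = 2450225 / 169632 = 14.44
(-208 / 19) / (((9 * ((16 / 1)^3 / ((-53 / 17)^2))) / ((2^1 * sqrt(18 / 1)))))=-36517 * sqrt(2) / 2108544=-0.02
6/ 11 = 0.55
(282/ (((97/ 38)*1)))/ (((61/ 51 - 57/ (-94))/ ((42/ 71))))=2157645168/ 59510567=36.26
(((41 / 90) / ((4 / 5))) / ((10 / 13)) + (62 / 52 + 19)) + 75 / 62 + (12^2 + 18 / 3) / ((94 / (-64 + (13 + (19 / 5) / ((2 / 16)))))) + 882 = 11881960993 / 13637520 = 871.27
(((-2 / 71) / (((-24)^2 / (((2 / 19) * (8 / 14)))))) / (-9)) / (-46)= -1 / 140738472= -0.00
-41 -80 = -121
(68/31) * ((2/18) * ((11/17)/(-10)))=-22/1395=-0.02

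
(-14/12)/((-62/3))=7/124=0.06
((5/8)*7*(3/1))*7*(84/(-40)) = -3087/16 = -192.94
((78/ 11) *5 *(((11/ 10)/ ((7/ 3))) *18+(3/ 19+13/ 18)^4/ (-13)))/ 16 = 52533409997821/ 2809078538112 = 18.70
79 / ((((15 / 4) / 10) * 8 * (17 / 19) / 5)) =7505 / 51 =147.16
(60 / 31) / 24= 5 / 62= 0.08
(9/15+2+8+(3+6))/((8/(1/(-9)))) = -49/180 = -0.27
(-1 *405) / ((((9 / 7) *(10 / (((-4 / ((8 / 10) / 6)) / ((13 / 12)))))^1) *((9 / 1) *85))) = 252 / 221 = 1.14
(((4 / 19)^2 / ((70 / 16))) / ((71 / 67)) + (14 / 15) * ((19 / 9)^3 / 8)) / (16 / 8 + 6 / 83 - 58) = -721217815327 / 36429021450360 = -0.02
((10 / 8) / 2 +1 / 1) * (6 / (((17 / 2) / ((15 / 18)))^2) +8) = 45409 / 3468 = 13.09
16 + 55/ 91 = 1511/ 91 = 16.60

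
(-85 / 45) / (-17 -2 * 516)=17 / 9441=0.00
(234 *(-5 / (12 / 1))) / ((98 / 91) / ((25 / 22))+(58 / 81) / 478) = -1226876625 / 11943994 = -102.72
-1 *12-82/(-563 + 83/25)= -82927/6996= -11.85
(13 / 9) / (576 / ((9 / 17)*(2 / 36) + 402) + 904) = 177697 / 111387240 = 0.00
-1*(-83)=83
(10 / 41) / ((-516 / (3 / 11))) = -5 / 38786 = -0.00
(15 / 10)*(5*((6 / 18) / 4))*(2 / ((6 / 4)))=5 / 6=0.83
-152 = -152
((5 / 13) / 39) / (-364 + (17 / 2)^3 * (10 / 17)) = -20 / 5577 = -0.00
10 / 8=1.25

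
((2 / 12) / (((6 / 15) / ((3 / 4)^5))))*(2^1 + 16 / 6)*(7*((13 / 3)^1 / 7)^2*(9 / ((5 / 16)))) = 4563 / 128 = 35.65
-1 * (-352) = 352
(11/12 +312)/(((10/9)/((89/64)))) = 200517/512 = 391.63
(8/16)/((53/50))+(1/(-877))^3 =16863153272/35749885049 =0.47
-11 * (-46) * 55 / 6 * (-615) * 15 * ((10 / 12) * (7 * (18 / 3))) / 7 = -213943125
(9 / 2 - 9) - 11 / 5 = -67 / 10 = -6.70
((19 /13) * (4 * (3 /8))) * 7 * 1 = 399 /26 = 15.35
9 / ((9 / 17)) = 17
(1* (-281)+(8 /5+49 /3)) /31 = -3946 /465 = -8.49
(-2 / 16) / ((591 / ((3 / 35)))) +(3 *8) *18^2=7776.00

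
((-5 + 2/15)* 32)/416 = -73/195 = -0.37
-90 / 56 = -45 / 28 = -1.61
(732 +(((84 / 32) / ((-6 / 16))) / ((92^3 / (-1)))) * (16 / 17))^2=366781154913910801 / 684517950736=535824.01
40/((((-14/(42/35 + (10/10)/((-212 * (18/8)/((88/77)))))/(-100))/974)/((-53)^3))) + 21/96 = -700197173808113/14112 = -49617146670.08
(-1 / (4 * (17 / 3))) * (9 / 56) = -27 / 3808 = -0.01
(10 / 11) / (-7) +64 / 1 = 4918 / 77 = 63.87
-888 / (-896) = 111 / 112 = 0.99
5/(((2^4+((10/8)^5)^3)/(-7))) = -0.79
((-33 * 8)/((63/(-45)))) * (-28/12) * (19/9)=-8360/9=-928.89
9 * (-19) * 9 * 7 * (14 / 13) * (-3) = 452466 / 13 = 34805.08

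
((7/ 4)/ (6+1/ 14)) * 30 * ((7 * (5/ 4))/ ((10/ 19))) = 19551/ 136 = 143.76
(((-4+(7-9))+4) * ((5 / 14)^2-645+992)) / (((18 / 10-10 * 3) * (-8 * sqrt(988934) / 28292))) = -1247345 * sqrt(988934) / 14168056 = -87.55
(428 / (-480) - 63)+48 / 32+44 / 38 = -61.23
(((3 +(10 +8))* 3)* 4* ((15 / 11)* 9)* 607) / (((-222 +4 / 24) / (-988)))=122414029920 / 14641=8361042.96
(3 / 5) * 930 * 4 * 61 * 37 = 5037624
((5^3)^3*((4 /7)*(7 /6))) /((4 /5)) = 9765625 /6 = 1627604.17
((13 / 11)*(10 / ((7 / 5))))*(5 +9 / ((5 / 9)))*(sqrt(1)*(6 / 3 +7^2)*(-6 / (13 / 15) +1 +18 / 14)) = -22813320 / 539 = -42325.27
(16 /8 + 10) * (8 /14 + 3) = 300 /7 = 42.86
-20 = -20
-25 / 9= -2.78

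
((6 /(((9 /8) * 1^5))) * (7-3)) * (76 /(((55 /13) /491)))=31046912 /165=188163.10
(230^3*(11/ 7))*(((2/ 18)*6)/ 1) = 267674000/ 21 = 12746380.95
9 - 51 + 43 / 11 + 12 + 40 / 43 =-25.16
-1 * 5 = -5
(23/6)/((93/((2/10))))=23/2790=0.01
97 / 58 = 1.67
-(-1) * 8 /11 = 8 /11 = 0.73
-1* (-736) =736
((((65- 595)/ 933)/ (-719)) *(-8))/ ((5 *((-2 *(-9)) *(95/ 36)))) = -1696/ 63728565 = -0.00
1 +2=3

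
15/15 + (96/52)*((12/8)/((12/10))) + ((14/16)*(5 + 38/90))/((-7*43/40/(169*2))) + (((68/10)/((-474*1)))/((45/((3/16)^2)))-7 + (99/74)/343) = -6998503911519719/32281761657600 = -216.79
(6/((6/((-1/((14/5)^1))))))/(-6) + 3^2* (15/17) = 11425/1428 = 8.00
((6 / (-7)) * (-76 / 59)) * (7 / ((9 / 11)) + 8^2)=99256 / 1239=80.11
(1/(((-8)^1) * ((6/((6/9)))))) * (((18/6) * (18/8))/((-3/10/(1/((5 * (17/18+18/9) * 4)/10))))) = 45/848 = 0.05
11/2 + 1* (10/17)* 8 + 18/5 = 2347/170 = 13.81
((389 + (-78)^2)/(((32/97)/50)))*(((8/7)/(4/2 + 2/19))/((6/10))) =887629.39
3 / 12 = 0.25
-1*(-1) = 1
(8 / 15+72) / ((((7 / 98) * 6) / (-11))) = -83776 / 45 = -1861.69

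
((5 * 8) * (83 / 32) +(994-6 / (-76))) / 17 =83435 / 1292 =64.58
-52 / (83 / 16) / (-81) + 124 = 834484 / 6723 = 124.12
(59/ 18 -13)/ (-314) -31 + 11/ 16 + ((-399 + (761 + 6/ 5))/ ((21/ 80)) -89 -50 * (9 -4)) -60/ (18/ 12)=154194757/ 158256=974.34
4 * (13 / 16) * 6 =39 / 2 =19.50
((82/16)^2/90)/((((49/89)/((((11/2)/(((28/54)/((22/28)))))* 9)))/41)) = 20039676723/12293120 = 1630.15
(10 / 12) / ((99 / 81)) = 15 / 22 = 0.68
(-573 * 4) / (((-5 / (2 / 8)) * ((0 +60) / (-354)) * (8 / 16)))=-1352.28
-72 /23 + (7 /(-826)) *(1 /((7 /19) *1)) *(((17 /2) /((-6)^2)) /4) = -17135365 /5471424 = -3.13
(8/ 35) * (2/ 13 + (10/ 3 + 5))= 1.94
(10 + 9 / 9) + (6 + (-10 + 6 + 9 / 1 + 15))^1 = 37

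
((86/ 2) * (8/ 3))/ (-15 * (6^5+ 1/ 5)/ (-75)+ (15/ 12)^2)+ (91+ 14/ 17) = 2918541643/ 31758771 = 91.90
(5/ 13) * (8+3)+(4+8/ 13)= 115/ 13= 8.85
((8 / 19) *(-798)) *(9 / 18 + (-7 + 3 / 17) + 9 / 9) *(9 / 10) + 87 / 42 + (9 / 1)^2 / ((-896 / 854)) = 58441513 / 38080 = 1534.70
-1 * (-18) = 18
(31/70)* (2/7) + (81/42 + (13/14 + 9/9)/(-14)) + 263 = 259619/980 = 264.92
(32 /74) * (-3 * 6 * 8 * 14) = -32256 /37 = -871.78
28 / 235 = 0.12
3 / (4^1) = 3 / 4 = 0.75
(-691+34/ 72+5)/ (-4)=24679/ 144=171.38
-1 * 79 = -79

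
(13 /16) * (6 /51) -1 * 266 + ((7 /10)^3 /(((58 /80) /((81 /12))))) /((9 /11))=-25833329 /98600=-262.00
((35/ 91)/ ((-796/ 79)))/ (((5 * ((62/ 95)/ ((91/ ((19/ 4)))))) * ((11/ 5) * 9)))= -13825/ 1221462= -0.01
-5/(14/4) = -10/7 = -1.43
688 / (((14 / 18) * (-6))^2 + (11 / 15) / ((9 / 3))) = 31.24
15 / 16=0.94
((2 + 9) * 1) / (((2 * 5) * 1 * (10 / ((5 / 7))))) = 11 / 140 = 0.08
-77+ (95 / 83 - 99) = -14513 / 83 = -174.86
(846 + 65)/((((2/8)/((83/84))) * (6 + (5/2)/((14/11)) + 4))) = 302452/1005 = 300.95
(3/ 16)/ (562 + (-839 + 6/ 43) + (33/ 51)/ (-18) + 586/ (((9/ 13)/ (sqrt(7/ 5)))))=359549225055/ 6415503291597976 + 54955288323 * sqrt(35)/ 1603875822899494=0.00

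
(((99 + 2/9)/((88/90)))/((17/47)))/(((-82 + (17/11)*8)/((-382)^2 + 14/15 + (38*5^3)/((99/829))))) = -482255142229/644589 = -748159.13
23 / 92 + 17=69 / 4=17.25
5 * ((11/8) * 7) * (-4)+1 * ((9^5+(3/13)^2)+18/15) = 58857.75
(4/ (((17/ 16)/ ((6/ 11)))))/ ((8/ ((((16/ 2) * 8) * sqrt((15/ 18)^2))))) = 2560/ 187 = 13.69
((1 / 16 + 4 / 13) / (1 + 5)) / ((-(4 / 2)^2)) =-77 / 4992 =-0.02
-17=-17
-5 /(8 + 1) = -5 /9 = -0.56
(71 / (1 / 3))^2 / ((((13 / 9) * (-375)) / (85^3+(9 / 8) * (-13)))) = -668677766481 / 13000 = -51436751.27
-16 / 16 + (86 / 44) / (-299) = -6621 / 6578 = -1.01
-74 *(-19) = 1406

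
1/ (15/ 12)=0.80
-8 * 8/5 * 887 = -56768/5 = -11353.60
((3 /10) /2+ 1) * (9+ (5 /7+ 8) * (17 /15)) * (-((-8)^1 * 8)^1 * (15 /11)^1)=729376 /385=1894.48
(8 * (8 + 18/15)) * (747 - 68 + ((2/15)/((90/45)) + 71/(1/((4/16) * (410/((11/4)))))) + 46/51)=3433573216/14025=244818.05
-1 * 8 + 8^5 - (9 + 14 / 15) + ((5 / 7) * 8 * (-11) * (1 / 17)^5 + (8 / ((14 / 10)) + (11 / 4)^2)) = 78152360968769 / 2385359760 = 32763.34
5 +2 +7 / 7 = 8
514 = 514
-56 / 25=-2.24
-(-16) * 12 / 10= 96 / 5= 19.20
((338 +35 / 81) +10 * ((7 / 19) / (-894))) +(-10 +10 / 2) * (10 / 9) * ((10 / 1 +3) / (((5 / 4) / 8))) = -28387382 / 229311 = -123.79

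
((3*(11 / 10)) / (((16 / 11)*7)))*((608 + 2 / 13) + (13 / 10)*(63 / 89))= 2558056281 / 12958400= 197.41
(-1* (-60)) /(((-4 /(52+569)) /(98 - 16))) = -763830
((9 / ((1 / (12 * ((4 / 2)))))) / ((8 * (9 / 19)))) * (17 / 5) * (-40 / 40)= -969 / 5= -193.80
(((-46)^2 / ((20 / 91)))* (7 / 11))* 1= 6126.78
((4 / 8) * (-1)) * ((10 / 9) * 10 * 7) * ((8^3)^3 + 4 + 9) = -15658736450 / 3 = -5219578816.67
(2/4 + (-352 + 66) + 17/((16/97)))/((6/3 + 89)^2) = -417/18928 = -0.02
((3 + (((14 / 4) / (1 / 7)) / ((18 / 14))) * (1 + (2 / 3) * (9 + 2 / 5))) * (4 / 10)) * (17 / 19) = 649349 / 12825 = 50.63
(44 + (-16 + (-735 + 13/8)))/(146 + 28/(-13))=-6669/1360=-4.90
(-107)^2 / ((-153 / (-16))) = 183184 / 153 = 1197.28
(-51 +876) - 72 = 753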